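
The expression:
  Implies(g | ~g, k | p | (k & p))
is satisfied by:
  {k: True, p: True}
  {k: True, p: False}
  {p: True, k: False}


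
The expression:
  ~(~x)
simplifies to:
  x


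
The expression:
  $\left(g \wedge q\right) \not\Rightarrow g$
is never true.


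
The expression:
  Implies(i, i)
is always true.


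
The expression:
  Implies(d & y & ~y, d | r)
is always true.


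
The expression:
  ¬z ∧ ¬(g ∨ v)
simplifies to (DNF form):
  ¬g ∧ ¬v ∧ ¬z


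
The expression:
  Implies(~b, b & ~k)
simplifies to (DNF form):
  b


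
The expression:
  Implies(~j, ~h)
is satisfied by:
  {j: True, h: False}
  {h: False, j: False}
  {h: True, j: True}


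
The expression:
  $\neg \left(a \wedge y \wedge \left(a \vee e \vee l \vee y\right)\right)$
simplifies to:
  $\neg a \vee \neg y$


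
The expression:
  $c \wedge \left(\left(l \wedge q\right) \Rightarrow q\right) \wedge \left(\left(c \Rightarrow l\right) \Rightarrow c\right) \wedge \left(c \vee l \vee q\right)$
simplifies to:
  $c$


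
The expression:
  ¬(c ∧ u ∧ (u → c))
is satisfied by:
  {u: False, c: False}
  {c: True, u: False}
  {u: True, c: False}


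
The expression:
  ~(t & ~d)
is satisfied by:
  {d: True, t: False}
  {t: False, d: False}
  {t: True, d: True}


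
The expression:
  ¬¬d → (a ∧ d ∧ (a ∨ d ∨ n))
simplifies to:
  a ∨ ¬d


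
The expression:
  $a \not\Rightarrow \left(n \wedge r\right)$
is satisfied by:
  {a: True, n: False, r: False}
  {a: True, r: True, n: False}
  {a: True, n: True, r: False}


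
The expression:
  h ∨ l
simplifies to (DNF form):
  h ∨ l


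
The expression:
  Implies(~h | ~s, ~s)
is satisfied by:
  {h: True, s: False}
  {s: False, h: False}
  {s: True, h: True}


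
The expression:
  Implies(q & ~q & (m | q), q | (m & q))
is always true.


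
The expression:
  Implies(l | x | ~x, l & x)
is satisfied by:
  {x: True, l: True}


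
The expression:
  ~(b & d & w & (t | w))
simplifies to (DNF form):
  ~b | ~d | ~w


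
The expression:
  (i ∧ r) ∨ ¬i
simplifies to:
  r ∨ ¬i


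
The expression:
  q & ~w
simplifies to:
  q & ~w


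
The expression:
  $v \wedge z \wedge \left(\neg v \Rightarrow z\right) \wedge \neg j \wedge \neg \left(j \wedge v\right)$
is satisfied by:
  {z: True, v: True, j: False}


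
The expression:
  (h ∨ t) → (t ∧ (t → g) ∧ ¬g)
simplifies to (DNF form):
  ¬h ∧ ¬t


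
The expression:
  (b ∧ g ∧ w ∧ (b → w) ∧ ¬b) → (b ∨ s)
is always true.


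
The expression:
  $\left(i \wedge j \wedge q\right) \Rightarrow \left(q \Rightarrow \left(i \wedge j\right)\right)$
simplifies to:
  $\text{True}$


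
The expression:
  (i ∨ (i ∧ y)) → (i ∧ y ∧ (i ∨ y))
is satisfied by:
  {y: True, i: False}
  {i: False, y: False}
  {i: True, y: True}


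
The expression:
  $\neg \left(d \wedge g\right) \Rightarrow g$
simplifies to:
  $g$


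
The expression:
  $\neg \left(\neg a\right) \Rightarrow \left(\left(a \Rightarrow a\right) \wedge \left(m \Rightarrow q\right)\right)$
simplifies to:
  $q \vee \neg a \vee \neg m$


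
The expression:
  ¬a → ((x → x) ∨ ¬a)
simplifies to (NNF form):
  True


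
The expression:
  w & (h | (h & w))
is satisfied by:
  {h: True, w: True}


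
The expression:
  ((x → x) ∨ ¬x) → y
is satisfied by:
  {y: True}


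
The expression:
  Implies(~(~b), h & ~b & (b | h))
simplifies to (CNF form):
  ~b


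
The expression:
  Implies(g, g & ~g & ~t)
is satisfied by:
  {g: False}


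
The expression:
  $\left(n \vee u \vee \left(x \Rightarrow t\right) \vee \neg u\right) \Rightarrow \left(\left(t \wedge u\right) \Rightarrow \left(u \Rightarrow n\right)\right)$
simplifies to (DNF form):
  $n \vee \neg t \vee \neg u$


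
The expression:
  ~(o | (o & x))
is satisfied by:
  {o: False}


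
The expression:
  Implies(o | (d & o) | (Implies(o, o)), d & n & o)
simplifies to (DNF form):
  d & n & o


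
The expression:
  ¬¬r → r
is always true.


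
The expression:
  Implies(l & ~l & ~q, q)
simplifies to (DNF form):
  True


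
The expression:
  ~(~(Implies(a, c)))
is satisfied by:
  {c: True, a: False}
  {a: False, c: False}
  {a: True, c: True}


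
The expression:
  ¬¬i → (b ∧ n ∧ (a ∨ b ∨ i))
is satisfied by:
  {b: True, n: True, i: False}
  {b: True, n: False, i: False}
  {n: True, b: False, i: False}
  {b: False, n: False, i: False}
  {i: True, b: True, n: True}


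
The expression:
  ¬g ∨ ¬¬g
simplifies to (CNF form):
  True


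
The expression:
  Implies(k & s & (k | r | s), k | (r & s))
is always true.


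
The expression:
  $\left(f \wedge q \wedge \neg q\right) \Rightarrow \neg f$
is always true.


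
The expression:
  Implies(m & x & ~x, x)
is always true.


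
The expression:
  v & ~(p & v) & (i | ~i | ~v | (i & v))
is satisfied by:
  {v: True, p: False}


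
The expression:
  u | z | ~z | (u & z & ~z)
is always true.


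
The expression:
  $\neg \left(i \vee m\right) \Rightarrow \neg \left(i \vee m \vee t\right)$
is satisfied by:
  {i: True, m: True, t: False}
  {i: True, t: False, m: False}
  {m: True, t: False, i: False}
  {m: False, t: False, i: False}
  {i: True, m: True, t: True}
  {i: True, t: True, m: False}
  {m: True, t: True, i: False}


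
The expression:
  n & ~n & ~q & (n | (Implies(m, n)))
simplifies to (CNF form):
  False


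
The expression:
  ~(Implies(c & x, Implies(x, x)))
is never true.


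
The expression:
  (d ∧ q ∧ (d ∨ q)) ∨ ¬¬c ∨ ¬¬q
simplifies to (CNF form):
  c ∨ q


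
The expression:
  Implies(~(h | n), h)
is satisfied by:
  {n: True, h: True}
  {n: True, h: False}
  {h: True, n: False}


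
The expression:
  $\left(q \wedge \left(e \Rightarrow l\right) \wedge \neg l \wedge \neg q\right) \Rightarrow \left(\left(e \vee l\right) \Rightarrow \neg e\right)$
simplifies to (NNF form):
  $\text{True}$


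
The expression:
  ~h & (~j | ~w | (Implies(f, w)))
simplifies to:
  ~h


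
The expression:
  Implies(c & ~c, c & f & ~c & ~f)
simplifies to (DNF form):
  True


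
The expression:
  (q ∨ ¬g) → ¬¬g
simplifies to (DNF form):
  g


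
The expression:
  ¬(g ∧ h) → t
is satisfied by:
  {t: True, h: True, g: True}
  {t: True, h: True, g: False}
  {t: True, g: True, h: False}
  {t: True, g: False, h: False}
  {h: True, g: True, t: False}


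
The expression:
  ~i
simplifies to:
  ~i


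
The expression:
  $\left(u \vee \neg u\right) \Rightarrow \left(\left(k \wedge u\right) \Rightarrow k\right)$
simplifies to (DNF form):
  $\text{True}$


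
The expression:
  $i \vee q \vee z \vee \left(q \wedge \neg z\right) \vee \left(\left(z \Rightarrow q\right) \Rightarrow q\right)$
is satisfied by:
  {i: True, q: True, z: True}
  {i: True, q: True, z: False}
  {i: True, z: True, q: False}
  {i: True, z: False, q: False}
  {q: True, z: True, i: False}
  {q: True, z: False, i: False}
  {z: True, q: False, i: False}


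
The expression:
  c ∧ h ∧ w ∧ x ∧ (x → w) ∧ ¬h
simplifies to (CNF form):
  False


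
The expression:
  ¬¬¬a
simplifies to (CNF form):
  ¬a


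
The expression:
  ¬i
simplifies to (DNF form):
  ¬i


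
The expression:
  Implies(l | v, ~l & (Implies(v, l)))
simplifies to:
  ~l & ~v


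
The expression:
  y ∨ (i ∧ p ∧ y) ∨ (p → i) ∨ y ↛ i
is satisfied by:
  {i: True, y: True, p: False}
  {i: True, p: False, y: False}
  {y: True, p: False, i: False}
  {y: False, p: False, i: False}
  {i: True, y: True, p: True}
  {i: True, p: True, y: False}
  {y: True, p: True, i: False}


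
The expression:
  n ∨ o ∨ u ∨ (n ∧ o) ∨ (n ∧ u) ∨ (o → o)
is always true.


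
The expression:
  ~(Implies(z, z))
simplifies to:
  False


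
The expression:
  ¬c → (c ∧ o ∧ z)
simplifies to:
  c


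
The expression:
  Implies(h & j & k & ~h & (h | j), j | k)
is always true.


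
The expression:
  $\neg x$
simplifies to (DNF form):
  $\neg x$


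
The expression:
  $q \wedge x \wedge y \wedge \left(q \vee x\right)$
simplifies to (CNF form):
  $q \wedge x \wedge y$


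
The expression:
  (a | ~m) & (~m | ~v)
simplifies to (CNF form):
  (a | ~m) & (~m | ~v)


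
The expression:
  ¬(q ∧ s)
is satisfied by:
  {s: False, q: False}
  {q: True, s: False}
  {s: True, q: False}


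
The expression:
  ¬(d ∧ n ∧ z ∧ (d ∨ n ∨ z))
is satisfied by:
  {z: False, d: False, n: False}
  {n: True, z: False, d: False}
  {d: True, z: False, n: False}
  {n: True, d: True, z: False}
  {z: True, n: False, d: False}
  {n: True, z: True, d: False}
  {d: True, z: True, n: False}


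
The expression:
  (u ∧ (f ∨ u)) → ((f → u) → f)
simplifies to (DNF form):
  f ∨ ¬u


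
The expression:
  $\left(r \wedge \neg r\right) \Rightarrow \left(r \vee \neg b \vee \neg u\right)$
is always true.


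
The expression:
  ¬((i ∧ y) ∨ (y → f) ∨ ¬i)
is never true.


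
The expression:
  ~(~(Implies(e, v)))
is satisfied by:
  {v: True, e: False}
  {e: False, v: False}
  {e: True, v: True}


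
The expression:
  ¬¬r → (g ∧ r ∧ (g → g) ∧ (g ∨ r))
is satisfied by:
  {g: True, r: False}
  {r: False, g: False}
  {r: True, g: True}


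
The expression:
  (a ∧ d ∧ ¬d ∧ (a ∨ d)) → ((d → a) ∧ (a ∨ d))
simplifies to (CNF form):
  True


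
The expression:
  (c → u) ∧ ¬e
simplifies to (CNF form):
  ¬e ∧ (u ∨ ¬c)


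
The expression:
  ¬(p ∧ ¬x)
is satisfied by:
  {x: True, p: False}
  {p: False, x: False}
  {p: True, x: True}


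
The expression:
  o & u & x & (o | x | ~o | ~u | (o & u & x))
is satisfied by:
  {u: True, x: True, o: True}


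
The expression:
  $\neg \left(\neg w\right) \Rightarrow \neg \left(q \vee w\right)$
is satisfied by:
  {w: False}


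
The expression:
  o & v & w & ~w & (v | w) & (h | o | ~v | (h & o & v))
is never true.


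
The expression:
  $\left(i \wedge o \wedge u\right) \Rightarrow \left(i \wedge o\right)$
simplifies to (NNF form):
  $\text{True}$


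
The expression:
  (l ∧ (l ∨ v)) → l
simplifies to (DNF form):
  True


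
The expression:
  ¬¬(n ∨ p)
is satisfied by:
  {n: True, p: True}
  {n: True, p: False}
  {p: True, n: False}


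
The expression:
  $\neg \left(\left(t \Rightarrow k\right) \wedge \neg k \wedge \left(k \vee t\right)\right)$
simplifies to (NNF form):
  $\text{True}$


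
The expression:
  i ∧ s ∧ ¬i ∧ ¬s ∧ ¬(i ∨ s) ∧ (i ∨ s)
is never true.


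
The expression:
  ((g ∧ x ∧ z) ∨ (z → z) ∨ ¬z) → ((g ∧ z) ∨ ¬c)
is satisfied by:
  {z: True, g: True, c: False}
  {z: True, g: False, c: False}
  {g: True, z: False, c: False}
  {z: False, g: False, c: False}
  {z: True, c: True, g: True}


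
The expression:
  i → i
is always true.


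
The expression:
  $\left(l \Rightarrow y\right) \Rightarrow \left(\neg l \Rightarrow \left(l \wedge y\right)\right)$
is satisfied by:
  {l: True}


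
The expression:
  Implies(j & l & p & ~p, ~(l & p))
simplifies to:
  True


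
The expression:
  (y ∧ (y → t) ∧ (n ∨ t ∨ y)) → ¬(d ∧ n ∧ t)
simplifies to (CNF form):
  ¬d ∨ ¬n ∨ ¬t ∨ ¬y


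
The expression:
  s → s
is always true.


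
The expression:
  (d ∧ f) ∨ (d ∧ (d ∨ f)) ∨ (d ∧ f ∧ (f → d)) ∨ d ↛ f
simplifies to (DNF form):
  d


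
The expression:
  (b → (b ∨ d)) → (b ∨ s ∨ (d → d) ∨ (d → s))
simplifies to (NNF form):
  True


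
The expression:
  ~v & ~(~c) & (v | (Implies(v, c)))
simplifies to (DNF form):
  c & ~v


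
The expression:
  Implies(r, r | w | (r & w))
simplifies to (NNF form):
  True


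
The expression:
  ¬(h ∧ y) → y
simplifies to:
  y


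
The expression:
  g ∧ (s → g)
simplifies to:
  g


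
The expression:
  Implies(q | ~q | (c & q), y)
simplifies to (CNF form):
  y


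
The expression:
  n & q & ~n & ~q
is never true.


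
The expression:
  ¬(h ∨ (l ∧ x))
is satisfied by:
  {h: False, l: False, x: False}
  {x: True, h: False, l: False}
  {l: True, h: False, x: False}


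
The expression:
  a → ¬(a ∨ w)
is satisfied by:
  {a: False}


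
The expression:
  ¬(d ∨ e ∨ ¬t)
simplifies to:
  t ∧ ¬d ∧ ¬e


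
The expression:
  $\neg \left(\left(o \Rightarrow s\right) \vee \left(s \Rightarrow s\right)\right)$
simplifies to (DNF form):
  $\text{False}$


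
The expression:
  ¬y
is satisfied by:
  {y: False}


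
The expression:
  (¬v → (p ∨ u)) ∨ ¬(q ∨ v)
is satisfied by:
  {u: True, v: True, p: True, q: False}
  {u: True, v: True, p: False, q: False}
  {u: True, p: True, v: False, q: False}
  {u: True, p: False, v: False, q: False}
  {v: True, p: True, u: False, q: False}
  {v: True, p: False, u: False, q: False}
  {p: True, u: False, v: False, q: False}
  {p: False, u: False, v: False, q: False}
  {q: True, u: True, v: True, p: True}
  {q: True, u: True, v: True, p: False}
  {q: True, u: True, p: True, v: False}
  {q: True, u: True, p: False, v: False}
  {q: True, v: True, p: True, u: False}
  {q: True, v: True, p: False, u: False}
  {q: True, p: True, v: False, u: False}


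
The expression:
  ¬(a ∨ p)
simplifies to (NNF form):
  ¬a ∧ ¬p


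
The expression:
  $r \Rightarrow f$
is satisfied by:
  {f: True, r: False}
  {r: False, f: False}
  {r: True, f: True}


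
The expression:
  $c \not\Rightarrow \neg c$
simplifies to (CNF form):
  $c$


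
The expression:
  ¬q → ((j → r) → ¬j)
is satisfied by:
  {q: True, r: False, j: False}
  {q: False, r: False, j: False}
  {j: True, q: True, r: False}
  {j: True, q: False, r: False}
  {r: True, q: True, j: False}
  {r: True, q: False, j: False}
  {r: True, j: True, q: True}


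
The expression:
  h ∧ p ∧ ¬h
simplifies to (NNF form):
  False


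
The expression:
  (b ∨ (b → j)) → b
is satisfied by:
  {b: True}


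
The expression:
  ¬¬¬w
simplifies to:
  ¬w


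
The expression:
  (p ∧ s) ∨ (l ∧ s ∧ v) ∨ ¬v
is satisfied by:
  {s: True, p: True, l: True, v: False}
  {s: True, p: True, l: False, v: False}
  {s: True, l: True, v: False, p: False}
  {s: True, l: False, v: False, p: False}
  {p: True, l: True, v: False, s: False}
  {p: True, l: False, v: False, s: False}
  {l: True, p: False, v: False, s: False}
  {l: False, p: False, v: False, s: False}
  {s: True, p: True, v: True, l: True}
  {s: True, p: True, v: True, l: False}
  {s: True, v: True, l: True, p: False}


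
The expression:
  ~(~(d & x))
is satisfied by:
  {d: True, x: True}


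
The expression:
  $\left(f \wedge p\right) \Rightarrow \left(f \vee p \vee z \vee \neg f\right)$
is always true.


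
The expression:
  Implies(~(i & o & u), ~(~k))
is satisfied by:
  {k: True, o: True, u: True, i: True}
  {k: True, o: True, u: True, i: False}
  {k: True, o: True, i: True, u: False}
  {k: True, o: True, i: False, u: False}
  {k: True, u: True, i: True, o: False}
  {k: True, u: True, i: False, o: False}
  {k: True, u: False, i: True, o: False}
  {k: True, u: False, i: False, o: False}
  {o: True, u: True, i: True, k: False}


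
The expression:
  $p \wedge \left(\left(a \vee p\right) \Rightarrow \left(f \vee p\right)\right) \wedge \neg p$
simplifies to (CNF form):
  $\text{False}$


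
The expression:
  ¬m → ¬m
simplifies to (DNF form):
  True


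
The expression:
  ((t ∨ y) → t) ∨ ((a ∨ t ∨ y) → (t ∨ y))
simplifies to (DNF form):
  True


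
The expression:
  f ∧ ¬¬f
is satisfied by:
  {f: True}


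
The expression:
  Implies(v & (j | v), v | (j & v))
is always true.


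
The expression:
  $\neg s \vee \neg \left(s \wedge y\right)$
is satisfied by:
  {s: False, y: False}
  {y: True, s: False}
  {s: True, y: False}


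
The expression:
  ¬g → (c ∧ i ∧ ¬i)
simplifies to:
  g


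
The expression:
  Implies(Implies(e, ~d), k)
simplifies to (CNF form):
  (d | k) & (e | k)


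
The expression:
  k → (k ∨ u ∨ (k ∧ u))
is always true.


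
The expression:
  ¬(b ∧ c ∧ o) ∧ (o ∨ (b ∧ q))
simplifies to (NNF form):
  (o ∧ ¬b) ∨ (o ∧ ¬c) ∨ (b ∧ q ∧ ¬o)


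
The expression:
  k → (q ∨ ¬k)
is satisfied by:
  {q: True, k: False}
  {k: False, q: False}
  {k: True, q: True}


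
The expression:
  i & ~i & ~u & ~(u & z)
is never true.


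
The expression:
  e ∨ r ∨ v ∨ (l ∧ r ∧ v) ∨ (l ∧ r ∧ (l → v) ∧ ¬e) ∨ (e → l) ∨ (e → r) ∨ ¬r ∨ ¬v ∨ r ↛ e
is always true.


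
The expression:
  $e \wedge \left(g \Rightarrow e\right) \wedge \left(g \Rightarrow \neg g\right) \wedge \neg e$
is never true.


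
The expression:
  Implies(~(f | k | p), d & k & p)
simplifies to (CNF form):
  f | k | p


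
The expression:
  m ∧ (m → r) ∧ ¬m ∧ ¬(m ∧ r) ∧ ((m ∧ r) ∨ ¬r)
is never true.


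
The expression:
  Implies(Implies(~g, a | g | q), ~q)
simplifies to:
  ~q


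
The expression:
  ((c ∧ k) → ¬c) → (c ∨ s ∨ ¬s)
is always true.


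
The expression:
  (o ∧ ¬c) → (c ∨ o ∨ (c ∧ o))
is always true.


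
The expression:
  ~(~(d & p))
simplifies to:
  d & p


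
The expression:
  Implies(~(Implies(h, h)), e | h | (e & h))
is always true.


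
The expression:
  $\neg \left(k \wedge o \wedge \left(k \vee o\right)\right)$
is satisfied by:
  {k: False, o: False}
  {o: True, k: False}
  {k: True, o: False}


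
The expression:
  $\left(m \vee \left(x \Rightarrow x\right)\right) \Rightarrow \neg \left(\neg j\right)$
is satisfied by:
  {j: True}


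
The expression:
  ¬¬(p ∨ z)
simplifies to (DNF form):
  p ∨ z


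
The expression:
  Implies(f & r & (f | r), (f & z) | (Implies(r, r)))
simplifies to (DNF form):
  True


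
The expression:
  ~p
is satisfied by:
  {p: False}


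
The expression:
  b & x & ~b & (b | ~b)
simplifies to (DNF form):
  False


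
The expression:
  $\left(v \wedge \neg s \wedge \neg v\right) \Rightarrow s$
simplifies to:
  $\text{True}$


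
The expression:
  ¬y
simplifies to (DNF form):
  ¬y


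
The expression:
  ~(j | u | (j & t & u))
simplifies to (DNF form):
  ~j & ~u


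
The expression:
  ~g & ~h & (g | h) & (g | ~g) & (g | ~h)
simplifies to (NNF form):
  False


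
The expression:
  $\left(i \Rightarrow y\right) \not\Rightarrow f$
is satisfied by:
  {y: True, i: False, f: False}
  {i: False, f: False, y: False}
  {y: True, i: True, f: False}


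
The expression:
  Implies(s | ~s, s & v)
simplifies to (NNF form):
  s & v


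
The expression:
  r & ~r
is never true.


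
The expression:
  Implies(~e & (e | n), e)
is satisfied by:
  {e: True, n: False}
  {n: False, e: False}
  {n: True, e: True}


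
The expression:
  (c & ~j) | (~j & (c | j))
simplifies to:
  c & ~j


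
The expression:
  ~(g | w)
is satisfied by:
  {g: False, w: False}


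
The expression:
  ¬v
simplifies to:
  ¬v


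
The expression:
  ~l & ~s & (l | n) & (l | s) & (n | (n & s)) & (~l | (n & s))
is never true.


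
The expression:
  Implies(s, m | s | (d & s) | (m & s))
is always true.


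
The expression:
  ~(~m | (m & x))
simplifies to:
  m & ~x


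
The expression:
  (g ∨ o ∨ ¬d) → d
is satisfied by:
  {d: True}


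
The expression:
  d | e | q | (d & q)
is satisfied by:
  {d: True, q: True, e: True}
  {d: True, q: True, e: False}
  {d: True, e: True, q: False}
  {d: True, e: False, q: False}
  {q: True, e: True, d: False}
  {q: True, e: False, d: False}
  {e: True, q: False, d: False}


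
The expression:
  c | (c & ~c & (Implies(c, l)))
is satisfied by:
  {c: True}


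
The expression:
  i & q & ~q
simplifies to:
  False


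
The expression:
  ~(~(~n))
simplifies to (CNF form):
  ~n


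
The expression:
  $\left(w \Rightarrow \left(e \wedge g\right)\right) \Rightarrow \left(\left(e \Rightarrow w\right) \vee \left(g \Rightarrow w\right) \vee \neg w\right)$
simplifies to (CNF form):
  $\text{True}$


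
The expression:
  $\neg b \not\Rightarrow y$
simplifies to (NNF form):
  $\neg b \wedge \neg y$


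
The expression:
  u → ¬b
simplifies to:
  ¬b ∨ ¬u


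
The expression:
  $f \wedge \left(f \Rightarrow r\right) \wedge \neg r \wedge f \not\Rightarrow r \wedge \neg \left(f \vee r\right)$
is never true.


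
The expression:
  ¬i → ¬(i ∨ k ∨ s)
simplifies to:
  i ∨ (¬k ∧ ¬s)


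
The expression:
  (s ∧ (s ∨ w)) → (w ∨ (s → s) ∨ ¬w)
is always true.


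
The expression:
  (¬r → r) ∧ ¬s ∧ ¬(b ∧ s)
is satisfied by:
  {r: True, s: False}


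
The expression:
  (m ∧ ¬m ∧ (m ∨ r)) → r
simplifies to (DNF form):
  True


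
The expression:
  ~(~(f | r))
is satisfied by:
  {r: True, f: True}
  {r: True, f: False}
  {f: True, r: False}


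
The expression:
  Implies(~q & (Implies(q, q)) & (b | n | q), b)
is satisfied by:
  {b: True, q: True, n: False}
  {b: True, q: False, n: False}
  {q: True, b: False, n: False}
  {b: False, q: False, n: False}
  {b: True, n: True, q: True}
  {b: True, n: True, q: False}
  {n: True, q: True, b: False}


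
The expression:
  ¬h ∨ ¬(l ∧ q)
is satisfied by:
  {l: False, q: False, h: False}
  {h: True, l: False, q: False}
  {q: True, l: False, h: False}
  {h: True, q: True, l: False}
  {l: True, h: False, q: False}
  {h: True, l: True, q: False}
  {q: True, l: True, h: False}


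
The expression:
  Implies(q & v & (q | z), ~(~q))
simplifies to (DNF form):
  True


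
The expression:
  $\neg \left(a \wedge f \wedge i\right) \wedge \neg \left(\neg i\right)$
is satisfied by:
  {i: True, a: False, f: False}
  {i: True, f: True, a: False}
  {i: True, a: True, f: False}


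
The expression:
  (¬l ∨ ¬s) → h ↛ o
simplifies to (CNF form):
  (h ∨ l) ∧ (h ∨ s) ∧ (l ∨ ¬o) ∧ (s ∨ ¬o)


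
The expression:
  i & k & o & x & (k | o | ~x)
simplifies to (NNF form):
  i & k & o & x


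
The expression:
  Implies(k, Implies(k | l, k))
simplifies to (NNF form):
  True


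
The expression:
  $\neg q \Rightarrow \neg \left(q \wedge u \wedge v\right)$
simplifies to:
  $\text{True}$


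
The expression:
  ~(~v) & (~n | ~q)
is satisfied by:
  {v: True, q: False, n: False}
  {n: True, v: True, q: False}
  {q: True, v: True, n: False}


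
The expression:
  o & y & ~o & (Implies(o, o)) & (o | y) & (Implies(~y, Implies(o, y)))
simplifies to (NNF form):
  False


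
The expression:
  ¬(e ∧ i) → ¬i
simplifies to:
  e ∨ ¬i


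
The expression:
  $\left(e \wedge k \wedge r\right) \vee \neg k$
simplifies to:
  $\left(e \wedge r\right) \vee \neg k$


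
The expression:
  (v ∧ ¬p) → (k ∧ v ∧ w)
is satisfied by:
  {p: True, w: True, k: True, v: False}
  {p: True, w: True, k: False, v: False}
  {p: True, k: True, w: False, v: False}
  {p: True, k: False, w: False, v: False}
  {w: True, k: True, p: False, v: False}
  {w: True, k: False, p: False, v: False}
  {k: True, p: False, w: False, v: False}
  {k: False, p: False, w: False, v: False}
  {v: True, p: True, w: True, k: True}
  {v: True, p: True, w: True, k: False}
  {v: True, p: True, k: True, w: False}
  {v: True, p: True, k: False, w: False}
  {v: True, w: True, k: True, p: False}


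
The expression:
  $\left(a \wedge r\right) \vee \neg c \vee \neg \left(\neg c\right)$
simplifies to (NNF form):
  $\text{True}$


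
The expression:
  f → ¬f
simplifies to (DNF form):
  ¬f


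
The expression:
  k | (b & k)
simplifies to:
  k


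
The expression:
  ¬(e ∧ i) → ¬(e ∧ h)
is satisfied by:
  {i: True, h: False, e: False}
  {h: False, e: False, i: False}
  {i: True, e: True, h: False}
  {e: True, h: False, i: False}
  {i: True, h: True, e: False}
  {h: True, i: False, e: False}
  {i: True, e: True, h: True}


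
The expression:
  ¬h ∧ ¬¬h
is never true.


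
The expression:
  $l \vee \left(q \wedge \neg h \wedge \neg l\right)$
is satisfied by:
  {q: True, l: True, h: False}
  {l: True, h: False, q: False}
  {q: True, l: True, h: True}
  {l: True, h: True, q: False}
  {q: True, h: False, l: False}


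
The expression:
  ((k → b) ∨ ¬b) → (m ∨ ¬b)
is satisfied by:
  {m: True, b: False}
  {b: False, m: False}
  {b: True, m: True}


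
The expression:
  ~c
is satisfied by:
  {c: False}


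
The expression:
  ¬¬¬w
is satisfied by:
  {w: False}


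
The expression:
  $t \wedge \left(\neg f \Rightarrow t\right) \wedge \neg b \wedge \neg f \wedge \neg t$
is never true.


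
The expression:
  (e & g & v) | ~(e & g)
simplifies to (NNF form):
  v | ~e | ~g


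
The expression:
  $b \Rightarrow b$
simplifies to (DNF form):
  $\text{True}$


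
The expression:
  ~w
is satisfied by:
  {w: False}


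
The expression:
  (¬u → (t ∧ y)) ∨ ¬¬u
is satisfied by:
  {t: True, u: True, y: True}
  {t: True, u: True, y: False}
  {u: True, y: True, t: False}
  {u: True, y: False, t: False}
  {t: True, y: True, u: False}


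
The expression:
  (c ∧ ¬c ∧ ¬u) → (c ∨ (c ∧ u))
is always true.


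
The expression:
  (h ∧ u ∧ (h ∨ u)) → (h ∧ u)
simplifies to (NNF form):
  True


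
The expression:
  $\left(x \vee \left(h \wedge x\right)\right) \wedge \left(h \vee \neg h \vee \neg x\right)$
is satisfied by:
  {x: True}


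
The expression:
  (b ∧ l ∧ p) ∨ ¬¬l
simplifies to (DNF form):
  l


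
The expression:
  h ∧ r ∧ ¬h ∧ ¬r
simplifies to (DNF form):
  False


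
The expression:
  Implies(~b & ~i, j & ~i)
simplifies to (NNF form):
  b | i | j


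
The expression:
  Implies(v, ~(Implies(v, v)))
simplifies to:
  ~v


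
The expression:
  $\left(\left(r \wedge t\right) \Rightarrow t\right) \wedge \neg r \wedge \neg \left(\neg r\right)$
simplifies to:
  $\text{False}$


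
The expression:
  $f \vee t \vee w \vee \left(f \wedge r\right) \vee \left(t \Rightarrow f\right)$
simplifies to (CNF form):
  $\text{True}$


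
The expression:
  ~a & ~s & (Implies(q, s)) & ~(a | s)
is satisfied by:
  {q: False, a: False, s: False}


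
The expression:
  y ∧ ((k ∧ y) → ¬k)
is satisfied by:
  {y: True, k: False}


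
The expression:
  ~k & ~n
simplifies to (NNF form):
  ~k & ~n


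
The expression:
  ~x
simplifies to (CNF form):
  ~x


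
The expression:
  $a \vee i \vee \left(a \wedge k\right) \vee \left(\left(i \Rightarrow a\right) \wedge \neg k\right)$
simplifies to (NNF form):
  $a \vee i \vee \neg k$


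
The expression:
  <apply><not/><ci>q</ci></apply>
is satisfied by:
  {q: False}


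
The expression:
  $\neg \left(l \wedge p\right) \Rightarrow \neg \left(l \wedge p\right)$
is always true.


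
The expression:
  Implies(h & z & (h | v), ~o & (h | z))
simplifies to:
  ~h | ~o | ~z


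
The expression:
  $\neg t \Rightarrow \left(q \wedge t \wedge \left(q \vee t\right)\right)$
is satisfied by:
  {t: True}


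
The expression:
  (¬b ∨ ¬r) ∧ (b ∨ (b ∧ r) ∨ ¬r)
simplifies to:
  ¬r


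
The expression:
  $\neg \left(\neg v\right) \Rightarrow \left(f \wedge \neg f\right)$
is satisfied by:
  {v: False}


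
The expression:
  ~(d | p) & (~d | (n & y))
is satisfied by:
  {d: False, p: False}


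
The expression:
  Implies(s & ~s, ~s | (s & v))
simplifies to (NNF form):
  True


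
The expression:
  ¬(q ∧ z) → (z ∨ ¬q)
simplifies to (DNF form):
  z ∨ ¬q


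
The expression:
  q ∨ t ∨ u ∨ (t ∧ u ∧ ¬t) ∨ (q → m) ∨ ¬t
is always true.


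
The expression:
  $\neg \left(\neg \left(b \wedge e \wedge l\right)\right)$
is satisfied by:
  {e: True, b: True, l: True}


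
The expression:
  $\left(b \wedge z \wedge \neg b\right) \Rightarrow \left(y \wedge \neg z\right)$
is always true.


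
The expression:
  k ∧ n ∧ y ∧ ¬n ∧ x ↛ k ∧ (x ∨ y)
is never true.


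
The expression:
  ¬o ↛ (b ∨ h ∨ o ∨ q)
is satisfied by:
  {q: False, o: False, h: False, b: False}


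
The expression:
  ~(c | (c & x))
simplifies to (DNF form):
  ~c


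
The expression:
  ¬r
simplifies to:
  ¬r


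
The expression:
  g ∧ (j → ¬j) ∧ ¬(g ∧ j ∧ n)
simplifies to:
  g ∧ ¬j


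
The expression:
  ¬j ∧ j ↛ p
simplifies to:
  False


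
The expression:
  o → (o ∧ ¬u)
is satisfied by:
  {u: False, o: False}
  {o: True, u: False}
  {u: True, o: False}


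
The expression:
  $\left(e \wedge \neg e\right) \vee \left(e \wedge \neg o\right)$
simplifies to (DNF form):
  $e \wedge \neg o$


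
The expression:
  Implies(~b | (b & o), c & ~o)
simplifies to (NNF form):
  ~o & (b | c)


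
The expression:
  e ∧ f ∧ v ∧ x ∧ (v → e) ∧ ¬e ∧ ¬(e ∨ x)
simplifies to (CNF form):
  False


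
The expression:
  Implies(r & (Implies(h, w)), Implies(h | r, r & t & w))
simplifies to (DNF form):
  ~r | (t & w) | (h & ~w)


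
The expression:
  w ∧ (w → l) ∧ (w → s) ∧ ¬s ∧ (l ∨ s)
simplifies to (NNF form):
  False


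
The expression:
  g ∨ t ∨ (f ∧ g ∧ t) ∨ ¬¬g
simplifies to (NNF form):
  g ∨ t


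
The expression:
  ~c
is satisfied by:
  {c: False}


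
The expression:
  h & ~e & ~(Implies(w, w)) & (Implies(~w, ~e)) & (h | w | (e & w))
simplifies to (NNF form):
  False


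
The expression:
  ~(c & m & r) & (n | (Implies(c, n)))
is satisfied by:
  {n: True, m: False, r: False, c: False}
  {n: True, r: True, m: False, c: False}
  {n: True, m: True, r: False, c: False}
  {n: True, r: True, m: True, c: False}
  {n: False, m: False, r: False, c: False}
  {r: True, n: False, m: False, c: False}
  {m: True, n: False, r: False, c: False}
  {r: True, m: True, n: False, c: False}
  {c: True, n: True, m: False, r: False}
  {c: True, r: True, n: True, m: False}
  {c: True, n: True, m: True, r: False}


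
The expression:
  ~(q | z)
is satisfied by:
  {q: False, z: False}


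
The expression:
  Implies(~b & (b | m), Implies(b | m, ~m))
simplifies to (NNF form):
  b | ~m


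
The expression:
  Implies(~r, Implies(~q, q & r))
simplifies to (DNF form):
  q | r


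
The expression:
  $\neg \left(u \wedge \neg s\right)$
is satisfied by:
  {s: True, u: False}
  {u: False, s: False}
  {u: True, s: True}


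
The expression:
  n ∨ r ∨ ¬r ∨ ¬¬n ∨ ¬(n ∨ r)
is always true.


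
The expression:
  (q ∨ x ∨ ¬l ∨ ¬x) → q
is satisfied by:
  {q: True}


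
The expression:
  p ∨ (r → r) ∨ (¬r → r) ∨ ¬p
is always true.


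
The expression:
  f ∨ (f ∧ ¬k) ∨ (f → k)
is always true.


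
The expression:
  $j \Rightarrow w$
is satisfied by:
  {w: True, j: False}
  {j: False, w: False}
  {j: True, w: True}


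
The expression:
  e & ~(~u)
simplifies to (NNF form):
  e & u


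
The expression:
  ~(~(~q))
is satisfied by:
  {q: False}


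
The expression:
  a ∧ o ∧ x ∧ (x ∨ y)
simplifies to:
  a ∧ o ∧ x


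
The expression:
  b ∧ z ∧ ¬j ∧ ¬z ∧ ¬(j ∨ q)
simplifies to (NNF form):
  False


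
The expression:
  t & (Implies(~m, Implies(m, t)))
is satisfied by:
  {t: True}


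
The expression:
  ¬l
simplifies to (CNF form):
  ¬l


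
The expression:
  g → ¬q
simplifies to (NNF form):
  ¬g ∨ ¬q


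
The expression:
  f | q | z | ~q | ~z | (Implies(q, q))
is always true.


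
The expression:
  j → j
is always true.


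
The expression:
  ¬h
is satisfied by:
  {h: False}


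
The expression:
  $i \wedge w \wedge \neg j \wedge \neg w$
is never true.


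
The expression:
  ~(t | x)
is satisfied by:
  {x: False, t: False}


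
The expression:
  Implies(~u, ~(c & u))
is always true.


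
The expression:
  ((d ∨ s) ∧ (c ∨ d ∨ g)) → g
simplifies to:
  g ∨ (¬c ∧ ¬d) ∨ (¬d ∧ ¬s)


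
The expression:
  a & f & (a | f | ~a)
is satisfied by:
  {a: True, f: True}


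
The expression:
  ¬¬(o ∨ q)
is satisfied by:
  {q: True, o: True}
  {q: True, o: False}
  {o: True, q: False}


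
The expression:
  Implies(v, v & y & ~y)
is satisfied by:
  {v: False}


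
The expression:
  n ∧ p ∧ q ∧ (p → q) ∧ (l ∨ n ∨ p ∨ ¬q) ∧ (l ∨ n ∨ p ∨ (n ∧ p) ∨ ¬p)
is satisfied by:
  {p: True, q: True, n: True}


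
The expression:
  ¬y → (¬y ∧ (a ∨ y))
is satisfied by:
  {a: True, y: True}
  {a: True, y: False}
  {y: True, a: False}


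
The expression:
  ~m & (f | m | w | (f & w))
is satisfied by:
  {w: True, f: True, m: False}
  {w: True, f: False, m: False}
  {f: True, w: False, m: False}


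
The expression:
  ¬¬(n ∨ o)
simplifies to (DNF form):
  n ∨ o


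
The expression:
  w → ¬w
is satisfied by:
  {w: False}


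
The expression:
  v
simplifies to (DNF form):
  v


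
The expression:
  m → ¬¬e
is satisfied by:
  {e: True, m: False}
  {m: False, e: False}
  {m: True, e: True}


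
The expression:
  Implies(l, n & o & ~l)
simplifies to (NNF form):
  ~l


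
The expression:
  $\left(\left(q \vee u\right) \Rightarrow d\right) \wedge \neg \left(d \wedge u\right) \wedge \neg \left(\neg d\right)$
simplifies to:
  $d \wedge \neg u$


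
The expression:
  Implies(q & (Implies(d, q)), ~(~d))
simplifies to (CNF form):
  d | ~q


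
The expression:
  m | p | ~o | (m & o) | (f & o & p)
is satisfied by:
  {m: True, p: True, o: False}
  {m: True, o: False, p: False}
  {p: True, o: False, m: False}
  {p: False, o: False, m: False}
  {m: True, p: True, o: True}
  {m: True, o: True, p: False}
  {p: True, o: True, m: False}


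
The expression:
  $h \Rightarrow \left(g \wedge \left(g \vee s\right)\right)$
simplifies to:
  $g \vee \neg h$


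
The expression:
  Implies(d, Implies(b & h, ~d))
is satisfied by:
  {h: False, d: False, b: False}
  {b: True, h: False, d: False}
  {d: True, h: False, b: False}
  {b: True, d: True, h: False}
  {h: True, b: False, d: False}
  {b: True, h: True, d: False}
  {d: True, h: True, b: False}


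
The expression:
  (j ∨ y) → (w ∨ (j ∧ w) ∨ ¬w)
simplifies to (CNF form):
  True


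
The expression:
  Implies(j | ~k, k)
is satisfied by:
  {k: True}


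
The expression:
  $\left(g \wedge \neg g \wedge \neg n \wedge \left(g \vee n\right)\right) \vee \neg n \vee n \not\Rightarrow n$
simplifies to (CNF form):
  $\neg n$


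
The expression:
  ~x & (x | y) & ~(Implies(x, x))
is never true.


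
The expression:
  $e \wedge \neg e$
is never true.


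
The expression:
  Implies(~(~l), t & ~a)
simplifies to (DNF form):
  ~l | (t & ~a)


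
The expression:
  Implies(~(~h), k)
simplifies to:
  k | ~h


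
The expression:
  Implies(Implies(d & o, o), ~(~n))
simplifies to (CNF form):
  n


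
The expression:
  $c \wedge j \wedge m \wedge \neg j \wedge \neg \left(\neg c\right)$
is never true.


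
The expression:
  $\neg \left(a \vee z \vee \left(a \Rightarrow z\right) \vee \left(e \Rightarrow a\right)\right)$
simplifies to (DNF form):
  $\text{False}$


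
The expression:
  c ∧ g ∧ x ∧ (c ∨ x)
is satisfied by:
  {c: True, x: True, g: True}


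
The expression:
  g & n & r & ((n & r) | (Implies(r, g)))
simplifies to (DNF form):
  g & n & r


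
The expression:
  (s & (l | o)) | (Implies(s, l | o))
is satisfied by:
  {o: True, l: True, s: False}
  {o: True, s: False, l: False}
  {l: True, s: False, o: False}
  {l: False, s: False, o: False}
  {o: True, l: True, s: True}
  {o: True, s: True, l: False}
  {l: True, s: True, o: False}


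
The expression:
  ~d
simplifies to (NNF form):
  ~d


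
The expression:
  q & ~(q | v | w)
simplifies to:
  False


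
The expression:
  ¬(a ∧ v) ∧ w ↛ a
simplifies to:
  w ∧ ¬a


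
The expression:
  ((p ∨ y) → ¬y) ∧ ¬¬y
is never true.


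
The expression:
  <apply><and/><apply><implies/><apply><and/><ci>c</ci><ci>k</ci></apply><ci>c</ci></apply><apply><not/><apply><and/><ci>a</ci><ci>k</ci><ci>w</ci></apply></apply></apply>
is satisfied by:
  {w: False, k: False, a: False}
  {a: True, w: False, k: False}
  {k: True, w: False, a: False}
  {a: True, k: True, w: False}
  {w: True, a: False, k: False}
  {a: True, w: True, k: False}
  {k: True, w: True, a: False}


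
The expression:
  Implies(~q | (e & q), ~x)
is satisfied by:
  {q: True, e: False, x: False}
  {e: False, x: False, q: False}
  {q: True, e: True, x: False}
  {e: True, q: False, x: False}
  {x: True, q: True, e: False}


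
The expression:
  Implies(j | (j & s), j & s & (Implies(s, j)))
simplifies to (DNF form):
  s | ~j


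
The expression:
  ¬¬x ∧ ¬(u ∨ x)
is never true.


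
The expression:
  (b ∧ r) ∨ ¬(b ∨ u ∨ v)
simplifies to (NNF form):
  (b ∨ ¬u) ∧ (b ∨ ¬v) ∧ (r ∨ ¬b)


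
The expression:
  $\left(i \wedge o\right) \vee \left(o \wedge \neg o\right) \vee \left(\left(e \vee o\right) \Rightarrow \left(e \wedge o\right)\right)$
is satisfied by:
  {i: True, o: False, e: False}
  {o: False, e: False, i: False}
  {i: True, o: True, e: False}
  {i: True, e: True, o: True}
  {e: True, o: True, i: False}


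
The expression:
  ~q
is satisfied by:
  {q: False}


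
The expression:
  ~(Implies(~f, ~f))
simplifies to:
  False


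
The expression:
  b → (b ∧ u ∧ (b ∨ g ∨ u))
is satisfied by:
  {u: True, b: False}
  {b: False, u: False}
  {b: True, u: True}


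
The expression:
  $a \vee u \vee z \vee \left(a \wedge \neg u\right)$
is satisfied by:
  {a: True, z: True, u: True}
  {a: True, z: True, u: False}
  {a: True, u: True, z: False}
  {a: True, u: False, z: False}
  {z: True, u: True, a: False}
  {z: True, u: False, a: False}
  {u: True, z: False, a: False}


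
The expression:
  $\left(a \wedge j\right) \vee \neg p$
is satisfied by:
  {a: True, j: True, p: False}
  {a: True, j: False, p: False}
  {j: True, a: False, p: False}
  {a: False, j: False, p: False}
  {a: True, p: True, j: True}


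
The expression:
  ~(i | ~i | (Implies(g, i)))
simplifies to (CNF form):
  False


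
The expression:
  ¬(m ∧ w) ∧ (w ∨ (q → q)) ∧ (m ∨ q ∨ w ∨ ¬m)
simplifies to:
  ¬m ∨ ¬w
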